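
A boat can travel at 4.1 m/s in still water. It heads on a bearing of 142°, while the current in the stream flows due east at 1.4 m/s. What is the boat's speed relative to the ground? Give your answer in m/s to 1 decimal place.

Taking east as x and north as y: velocity relative to the water = (2.524, -3.231) m/s; the water relative to ground = (1.400, 0.000) m/s.
Velocity relative to ground = (2.524, -3.231) + (1.400, 0.000) = (3.924, -3.231) m/s.
Speed = |(3.924, -3.231)| = 5.083 m/s.

5.1 m/s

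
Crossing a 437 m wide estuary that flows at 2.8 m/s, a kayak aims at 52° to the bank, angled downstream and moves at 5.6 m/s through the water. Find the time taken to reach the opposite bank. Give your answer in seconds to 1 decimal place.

99.0 s

The component of the kayak's velocity perpendicular to the bank is 5.6 × sin 52° = 4.413 m/s.
The current is parallel to the bank, so it does not affect the crossing time.
Time = 437 / 4.413 = 99.029 s.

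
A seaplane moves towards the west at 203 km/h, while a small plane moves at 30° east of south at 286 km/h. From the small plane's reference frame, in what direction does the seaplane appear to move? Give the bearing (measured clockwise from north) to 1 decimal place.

305.6°

Taking east as x and north as y: seaplane velocity = (-203.000, 0.000) km/h; small plane velocity = (143.000, -247.683) km/h.
Velocity of seaplane relative to small plane = (-203.000, 0.000) − (143.000, -247.683) = (-346.000, 247.683) km/h.
Bearing = atan2(-346.00, 247.68) = 305.60° clockwise from north.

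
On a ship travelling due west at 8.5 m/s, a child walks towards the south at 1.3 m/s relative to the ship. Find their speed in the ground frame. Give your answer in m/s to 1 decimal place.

8.6 m/s

Taking east as x and north as y: ship velocity = (-8.500, 0.000) m/s; child velocity relative to ship = (0.000, -1.300) m/s.
Velocity relative to ground = (-8.500, 0.000) + (0.000, -1.300) = (-8.500, -1.300) m/s.
Speed = |(-8.500, -1.300)| = 8.599 m/s.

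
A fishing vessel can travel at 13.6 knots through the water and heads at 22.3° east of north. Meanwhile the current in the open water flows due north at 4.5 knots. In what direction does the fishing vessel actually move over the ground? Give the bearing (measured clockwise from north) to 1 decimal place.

Taking east as x and north as y: velocity relative to the water = (5.161, 12.583) knots; the water relative to ground = (0.000, 4.500) knots.
Velocity relative to ground = (5.161, 12.583) + (0.000, 4.500) = (5.161, 17.083) knots.
Bearing = atan2(5.16, 17.08) = 16.81° clockwise from north.

016.8°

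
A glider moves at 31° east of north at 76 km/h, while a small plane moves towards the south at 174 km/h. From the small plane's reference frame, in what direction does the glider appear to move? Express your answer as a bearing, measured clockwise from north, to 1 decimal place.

009.3°

Taking east as x and north as y: glider velocity = (39.143, 65.145) km/h; small plane velocity = (0.000, -174.000) km/h.
Velocity of glider relative to small plane = (39.143, 65.145) − (0.000, -174.000) = (39.143, 239.145) km/h.
Bearing = atan2(39.14, 239.14) = 9.30° clockwise from north.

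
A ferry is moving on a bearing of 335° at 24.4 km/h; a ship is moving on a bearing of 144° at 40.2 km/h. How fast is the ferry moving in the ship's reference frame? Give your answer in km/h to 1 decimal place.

Taking east as x and north as y: ferry velocity = (-10.312, 22.114) km/h; ship velocity = (23.629, -32.522) km/h.
Velocity of ferry relative to ship = (-10.312, 22.114) − (23.629, -32.522) = (-33.941, 54.636) km/h.
Magnitude = |(-33.941, 54.636)| = 64.320 km/h.

64.3 km/h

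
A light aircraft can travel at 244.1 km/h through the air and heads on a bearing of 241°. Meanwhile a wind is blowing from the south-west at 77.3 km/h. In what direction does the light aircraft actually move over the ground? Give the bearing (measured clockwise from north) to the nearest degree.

Taking east as x and north as y: velocity relative to the air = (-213.495, -118.342) km/h; the air relative to ground = (54.659, 54.659) km/h.
Velocity relative to ground = (-213.495, -118.342) + (54.659, 54.659) = (-158.835, -63.683) km/h.
Bearing = atan2(-158.84, -63.68) = 248.15° clockwise from north.

248°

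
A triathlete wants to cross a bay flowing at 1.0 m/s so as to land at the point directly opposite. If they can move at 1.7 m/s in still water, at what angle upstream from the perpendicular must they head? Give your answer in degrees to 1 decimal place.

36.0°

To cancel the current, the upstream component of the triathlete's velocity must equal the flow: 1.7 sin θ = 1.0.
sin θ = 1.0 / 1.7 = 0.5882.
θ = arcsin(0.5882) = 36.032°.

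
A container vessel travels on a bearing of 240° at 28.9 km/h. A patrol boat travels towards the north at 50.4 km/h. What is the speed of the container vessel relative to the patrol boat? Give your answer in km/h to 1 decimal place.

69.5 km/h

Taking east as x and north as y: container vessel velocity = (-25.028, -14.450) km/h; patrol boat velocity = (0.000, 50.400) km/h.
Velocity of container vessel relative to patrol boat = (-25.028, -14.450) − (0.000, 50.400) = (-25.028, -64.850) km/h.
Magnitude = |(-25.028, -64.850)| = 69.512 km/h.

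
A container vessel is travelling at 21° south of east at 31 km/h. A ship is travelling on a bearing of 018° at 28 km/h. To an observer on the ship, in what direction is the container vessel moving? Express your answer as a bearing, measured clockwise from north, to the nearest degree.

152°

Taking east as x and north as y: container vessel velocity = (28.941, -11.109) km/h; ship velocity = (8.652, 26.630) km/h.
Velocity of container vessel relative to ship = (28.941, -11.109) − (8.652, 26.630) = (20.289, -37.739) km/h.
Bearing = atan2(20.29, -37.74) = 151.74° clockwise from north.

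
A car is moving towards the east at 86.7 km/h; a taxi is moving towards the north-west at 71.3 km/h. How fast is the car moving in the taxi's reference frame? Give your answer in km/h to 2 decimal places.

146.09 km/h

Taking east as x and north as y: car velocity = (86.700, 0.000) km/h; taxi velocity = (-50.417, 50.417) km/h.
Velocity of car relative to taxi = (86.700, 0.000) − (-50.417, 50.417) = (137.117, -50.417) km/h.
Magnitude = |(137.117, -50.417)| = 146.092 km/h.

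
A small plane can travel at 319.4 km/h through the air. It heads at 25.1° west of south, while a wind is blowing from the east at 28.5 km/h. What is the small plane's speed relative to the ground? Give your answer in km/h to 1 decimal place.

332.5 km/h

Taking east as x and north as y: velocity relative to the air = (-135.489, -289.239) km/h; the air relative to ground = (-28.500, 0.000) km/h.
Velocity relative to ground = (-135.489, -289.239) + (-28.500, 0.000) = (-163.989, -289.239) km/h.
Speed = |(-163.989, -289.239)| = 332.493 km/h.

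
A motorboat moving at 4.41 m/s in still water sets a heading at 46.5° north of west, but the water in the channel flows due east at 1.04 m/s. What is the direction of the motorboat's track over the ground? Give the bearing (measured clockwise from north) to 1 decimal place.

Taking east as x and north as y: velocity relative to the water = (-3.036, 3.199) m/s; the water relative to ground = (1.040, 0.000) m/s.
Velocity relative to ground = (-3.036, 3.199) + (1.040, 0.000) = (-1.996, 3.199) m/s.
Bearing = atan2(-2.00, 3.20) = 328.04° clockwise from north.

328.0°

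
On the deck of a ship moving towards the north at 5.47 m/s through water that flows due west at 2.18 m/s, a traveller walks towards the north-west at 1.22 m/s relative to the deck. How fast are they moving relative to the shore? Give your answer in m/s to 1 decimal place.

7.0 m/s

In east/north components (m/s): traveller relative to ship = (-0.863, 0.863); ship relative to water = (0.000, 5.470); water relative to ground = (-2.180, 0.000).
Sum = (-3.043, 6.333) m/s.
Speed = |(-3.043, 6.333)| = 7.026 m/s.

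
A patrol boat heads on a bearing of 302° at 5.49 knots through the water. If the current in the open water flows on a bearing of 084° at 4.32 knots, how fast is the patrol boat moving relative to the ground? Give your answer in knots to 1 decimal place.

3.4 knots

Taking east as x and north as y: velocity relative to the water = (-4.656, 2.909) knots; the water relative to ground = (4.296, 0.452) knots.
Velocity relative to ground = (-4.656, 2.909) + (4.296, 0.452) = (-0.359, 3.361) knots.
Speed = |(-0.359, 3.361)| = 3.380 knots.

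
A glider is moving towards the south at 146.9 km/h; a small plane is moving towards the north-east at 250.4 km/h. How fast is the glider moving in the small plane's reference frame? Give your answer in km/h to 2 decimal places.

Taking east as x and north as y: glider velocity = (0.000, -146.900) km/h; small plane velocity = (177.060, 177.060) km/h.
Velocity of glider relative to small plane = (0.000, -146.900) − (177.060, 177.060) = (-177.060, -323.960) km/h.
Magnitude = |(-177.060, -323.960)| = 369.188 km/h.

369.19 km/h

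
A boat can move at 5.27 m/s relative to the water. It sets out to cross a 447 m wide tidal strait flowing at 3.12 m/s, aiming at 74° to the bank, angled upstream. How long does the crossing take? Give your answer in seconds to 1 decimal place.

The component of the boat's velocity perpendicular to the bank is 5.27 × sin 74° = 5.066 m/s.
Only the cross-stream component determines the crossing time; the current contributes nothing perpendicular to the bank.
Time = 447 / 5.066 = 88.238 s.

88.2 s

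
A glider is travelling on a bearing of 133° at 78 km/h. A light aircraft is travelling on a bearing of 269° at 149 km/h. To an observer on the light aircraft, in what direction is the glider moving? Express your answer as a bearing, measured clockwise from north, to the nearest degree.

Taking east as x and north as y: glider velocity = (57.046, -53.196) km/h; light aircraft velocity = (-148.977, -2.600) km/h.
Velocity of glider relative to light aircraft = (57.046, -53.196) − (-148.977, -2.600) = (206.023, -50.595) km/h.
Bearing = atan2(206.02, -50.60) = 103.80° clockwise from north.

104°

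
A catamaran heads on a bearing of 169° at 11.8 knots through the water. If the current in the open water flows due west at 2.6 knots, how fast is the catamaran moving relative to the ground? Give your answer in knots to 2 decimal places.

Taking east as x and north as y: velocity relative to the water = (2.252, -11.583) knots; the water relative to ground = (-2.600, 0.000) knots.
Velocity relative to ground = (2.252, -11.583) + (-2.600, 0.000) = (-0.348, -11.583) knots.
Speed = |(-0.348, -11.583)| = 11.588 knots.

11.59 knots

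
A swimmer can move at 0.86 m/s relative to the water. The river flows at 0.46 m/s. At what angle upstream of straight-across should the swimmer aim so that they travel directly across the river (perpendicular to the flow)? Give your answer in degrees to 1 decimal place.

32.3°

To cancel the current, the upstream component of the swimmer's velocity must equal the flow: 0.86 sin θ = 0.46.
sin θ = 0.46 / 0.86 = 0.5349.
θ = arcsin(0.5349) = 32.336°.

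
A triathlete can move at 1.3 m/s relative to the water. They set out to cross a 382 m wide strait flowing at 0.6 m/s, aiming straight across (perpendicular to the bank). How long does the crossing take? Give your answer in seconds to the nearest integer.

294 s

The component of the triathlete's velocity perpendicular to the bank is 1.3 m/s.
The current is parallel to the bank, so it does not affect the crossing time.
Time = 382 / 1.300 = 293.846 s.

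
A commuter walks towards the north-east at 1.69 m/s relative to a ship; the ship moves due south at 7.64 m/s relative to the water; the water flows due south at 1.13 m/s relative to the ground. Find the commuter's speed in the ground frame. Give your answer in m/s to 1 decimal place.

7.7 m/s

In east/north components (m/s): commuter relative to ship = (1.195, 1.195); ship relative to water = (0.000, -7.640); water relative to ground = (0.000, -1.130).
Sum = (1.195, -7.575) m/s.
Speed = |(1.195, -7.575)| = 7.669 m/s.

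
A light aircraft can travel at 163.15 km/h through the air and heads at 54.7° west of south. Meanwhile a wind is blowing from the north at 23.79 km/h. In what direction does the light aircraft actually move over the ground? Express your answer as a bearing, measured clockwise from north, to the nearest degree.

Taking east as x and north as y: velocity relative to the air = (-133.153, -94.277) km/h; the air relative to ground = (0.000, -23.790) km/h.
Velocity relative to ground = (-133.153, -94.277) + (0.000, -23.790) = (-133.153, -118.067) km/h.
Bearing = atan2(-133.15, -118.07) = 228.44° clockwise from north.

228°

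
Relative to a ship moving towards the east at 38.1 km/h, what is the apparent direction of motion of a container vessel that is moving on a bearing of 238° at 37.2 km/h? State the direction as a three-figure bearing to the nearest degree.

254°

Taking east as x and north as y: container vessel velocity = (-31.547, -19.713) km/h; ship velocity = (38.100, 0.000) km/h.
Velocity of container vessel relative to ship = (-31.547, -19.713) − (38.100, 0.000) = (-69.647, -19.713) km/h.
Bearing = atan2(-69.65, -19.71) = 254.20° clockwise from north.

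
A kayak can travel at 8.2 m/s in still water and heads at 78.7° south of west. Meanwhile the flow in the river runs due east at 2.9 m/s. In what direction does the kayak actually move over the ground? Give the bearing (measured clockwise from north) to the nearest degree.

171°

Taking east as x and north as y: velocity relative to the water = (-1.607, -8.041) m/s; the water relative to ground = (2.900, 0.000) m/s.
Velocity relative to ground = (-1.607, -8.041) + (2.900, 0.000) = (1.293, -8.041) m/s.
Bearing = atan2(1.29, -8.04) = 170.86° clockwise from north.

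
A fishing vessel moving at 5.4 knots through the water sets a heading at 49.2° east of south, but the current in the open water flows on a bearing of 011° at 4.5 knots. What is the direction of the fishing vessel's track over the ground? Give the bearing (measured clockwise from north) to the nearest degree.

080°

Taking east as x and north as y: velocity relative to the water = (4.088, -3.528) knots; the water relative to ground = (0.859, 4.417) knots.
Velocity relative to ground = (4.088, -3.528) + (0.859, 4.417) = (4.946, 0.889) knots.
Bearing = atan2(4.95, 0.89) = 79.81° clockwise from north.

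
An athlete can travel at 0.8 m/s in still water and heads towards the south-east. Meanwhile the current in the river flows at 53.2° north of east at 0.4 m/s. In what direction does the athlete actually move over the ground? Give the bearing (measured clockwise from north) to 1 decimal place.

106.9°

Taking east as x and north as y: velocity relative to the water = (0.566, -0.566) m/s; the water relative to ground = (0.240, 0.320) m/s.
Velocity relative to ground = (0.566, -0.566) + (0.240, 0.320) = (0.805, -0.245) m/s.
Bearing = atan2(0.81, -0.25) = 106.95° clockwise from north.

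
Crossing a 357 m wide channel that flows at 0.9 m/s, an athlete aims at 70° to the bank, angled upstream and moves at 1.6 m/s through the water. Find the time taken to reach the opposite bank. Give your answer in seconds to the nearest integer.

237 s

The component of the athlete's velocity perpendicular to the bank is 1.6 × sin 70° = 1.504 m/s.
The flow acts along the bank and has no component across it.
Time = 357 / 1.504 = 237.445 s.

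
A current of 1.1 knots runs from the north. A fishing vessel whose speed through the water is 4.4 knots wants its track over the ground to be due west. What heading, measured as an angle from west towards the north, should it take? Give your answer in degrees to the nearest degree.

The current pushes perpendicular to the desired track; the heading must have a component into the current equal to 1.1 knots: 4.4 sin θ = 1.1.
sin θ = 0.2500, so θ = 14.478°.

14°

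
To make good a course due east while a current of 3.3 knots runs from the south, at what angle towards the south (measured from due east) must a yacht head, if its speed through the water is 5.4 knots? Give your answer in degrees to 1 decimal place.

37.7°

The current pushes perpendicular to the desired track; the heading must have a component into the current equal to 3.3 knots: 5.4 sin θ = 3.3.
sin θ = 0.6111, so θ = 37.670°.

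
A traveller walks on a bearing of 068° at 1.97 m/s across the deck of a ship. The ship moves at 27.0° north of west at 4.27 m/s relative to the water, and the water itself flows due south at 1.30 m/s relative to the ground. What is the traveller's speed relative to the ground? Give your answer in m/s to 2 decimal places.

2.41 m/s

In east/north components (m/s): traveller relative to ship = (1.827, 0.738); ship relative to water = (-3.805, 1.939); water relative to ground = (0.000, -1.300).
Sum = (-1.978, 1.377) m/s.
Speed = |(-1.978, 1.377)| = 2.410 m/s.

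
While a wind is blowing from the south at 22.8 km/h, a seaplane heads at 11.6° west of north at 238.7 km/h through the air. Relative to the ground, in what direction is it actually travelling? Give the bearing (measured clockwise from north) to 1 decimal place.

349.4°

Taking east as x and north as y: velocity relative to the air = (-47.997, 233.825) km/h; the air relative to ground = (0.000, 22.800) km/h.
Velocity relative to ground = (-47.997, 233.825) + (0.000, 22.800) = (-47.997, 256.625) km/h.
Bearing = atan2(-48.00, 256.62) = 349.41° clockwise from north.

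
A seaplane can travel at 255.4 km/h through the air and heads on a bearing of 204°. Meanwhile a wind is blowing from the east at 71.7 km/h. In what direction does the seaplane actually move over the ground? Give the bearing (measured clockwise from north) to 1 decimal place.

Taking east as x and north as y: velocity relative to the air = (-103.881, -233.320) km/h; the air relative to ground = (-71.700, 0.000) km/h.
Velocity relative to ground = (-103.881, -233.320) + (-71.700, 0.000) = (-175.581, -233.320) km/h.
Bearing = atan2(-175.58, -233.32) = 216.96° clockwise from north.

217.0°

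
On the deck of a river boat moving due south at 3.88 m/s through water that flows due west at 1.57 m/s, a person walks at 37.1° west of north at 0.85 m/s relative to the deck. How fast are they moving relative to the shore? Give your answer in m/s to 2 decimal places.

In east/north components (m/s): person relative to river boat = (-0.513, 0.678); river boat relative to water = (0.000, -3.880); water relative to ground = (-1.570, 0.000).
Sum = (-2.083, -3.202) m/s.
Speed = |(-2.083, -3.202)| = 3.820 m/s.

3.82 m/s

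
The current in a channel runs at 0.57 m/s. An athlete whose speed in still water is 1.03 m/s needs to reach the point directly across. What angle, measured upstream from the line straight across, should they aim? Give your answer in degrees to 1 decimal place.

To cancel the current, the upstream component of the athlete's velocity must equal the flow: 1.03 sin θ = 0.57.
sin θ = 0.57 / 1.03 = 0.5534.
θ = arcsin(0.5534) = 33.600°.

33.6°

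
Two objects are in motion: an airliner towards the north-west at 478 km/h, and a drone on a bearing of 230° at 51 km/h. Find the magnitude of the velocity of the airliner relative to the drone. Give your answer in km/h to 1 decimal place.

476.3 km/h

Taking east as x and north as y: airliner velocity = (-337.997, 337.997) km/h; drone velocity = (-39.068, -32.782) km/h.
Velocity of airliner relative to drone = (-337.997, 337.997) − (-39.068, -32.782) = (-298.929, 370.779) km/h.
Magnitude = |(-298.929, 370.779)| = 476.273 km/h.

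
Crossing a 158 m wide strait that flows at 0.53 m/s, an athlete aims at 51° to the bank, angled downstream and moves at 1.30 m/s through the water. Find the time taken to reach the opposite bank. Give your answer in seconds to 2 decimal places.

The component of the athlete's velocity perpendicular to the bank is 1.30 × sin 51° = 1.010 m/s.
The current is parallel to the bank, so it does not affect the crossing time.
Time = 158 / 1.010 = 156.391 s.

156.39 s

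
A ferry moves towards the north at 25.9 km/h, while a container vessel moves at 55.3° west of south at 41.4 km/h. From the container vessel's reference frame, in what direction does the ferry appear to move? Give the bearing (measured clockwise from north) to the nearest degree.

035°

Taking east as x and north as y: ferry velocity = (0.000, 25.900) km/h; container vessel velocity = (-34.037, -23.568) km/h.
Velocity of ferry relative to container vessel = (0.000, 25.900) − (-34.037, -23.568) = (34.037, 49.468) km/h.
Bearing = atan2(34.04, 49.47) = 34.53° clockwise from north.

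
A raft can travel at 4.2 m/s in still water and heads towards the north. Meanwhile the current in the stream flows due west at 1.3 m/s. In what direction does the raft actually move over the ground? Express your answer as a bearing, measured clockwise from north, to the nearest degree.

Taking east as x and north as y: velocity relative to the water = (0.000, 4.200) m/s; the water relative to ground = (-1.300, 0.000) m/s.
Velocity relative to ground = (0.000, 4.200) + (-1.300, 0.000) = (-1.300, 4.200) m/s.
Bearing = atan2(-1.30, 4.20) = 342.80° clockwise from north.

343°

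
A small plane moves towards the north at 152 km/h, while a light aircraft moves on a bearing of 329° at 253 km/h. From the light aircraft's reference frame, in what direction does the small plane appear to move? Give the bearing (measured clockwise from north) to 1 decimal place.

116.5°

Taking east as x and north as y: small plane velocity = (0.000, 152.000) km/h; light aircraft velocity = (-130.305, 216.863) km/h.
Velocity of small plane relative to light aircraft = (0.000, 152.000) − (-130.305, 216.863) = (130.305, -64.863) km/h.
Bearing = atan2(130.30, -64.86) = 116.46° clockwise from north.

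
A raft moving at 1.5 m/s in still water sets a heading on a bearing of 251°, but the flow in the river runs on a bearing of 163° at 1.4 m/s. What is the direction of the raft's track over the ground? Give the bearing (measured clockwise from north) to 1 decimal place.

208.9°

Taking east as x and north as y: velocity relative to the water = (-1.418, -0.488) m/s; the water relative to ground = (0.409, -1.339) m/s.
Velocity relative to ground = (-1.418, -0.488) + (0.409, -1.339) = (-1.009, -1.827) m/s.
Bearing = atan2(-1.01, -1.83) = 208.91° clockwise from north.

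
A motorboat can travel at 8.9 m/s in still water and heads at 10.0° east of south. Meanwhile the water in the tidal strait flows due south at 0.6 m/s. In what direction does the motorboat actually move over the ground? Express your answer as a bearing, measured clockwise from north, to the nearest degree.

Taking east as x and north as y: velocity relative to the water = (1.545, -8.765) m/s; the water relative to ground = (0.000, -0.600) m/s.
Velocity relative to ground = (1.545, -8.765) + (0.000, -0.600) = (1.545, -9.365) m/s.
Bearing = atan2(1.55, -9.36) = 170.63° clockwise from north.

171°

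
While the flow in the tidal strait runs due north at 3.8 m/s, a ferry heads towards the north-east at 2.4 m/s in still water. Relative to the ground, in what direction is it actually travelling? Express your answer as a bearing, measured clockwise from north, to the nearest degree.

017°

Taking east as x and north as y: velocity relative to the water = (1.697, 1.697) m/s; the water relative to ground = (0.000, 3.800) m/s.
Velocity relative to ground = (1.697, 1.697) + (0.000, 3.800) = (1.697, 5.497) m/s.
Bearing = atan2(1.70, 5.50) = 17.16° clockwise from north.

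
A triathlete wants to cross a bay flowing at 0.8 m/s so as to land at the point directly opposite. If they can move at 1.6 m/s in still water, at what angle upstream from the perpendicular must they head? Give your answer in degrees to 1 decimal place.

30.0°

To cancel the current, the upstream component of the triathlete's velocity must equal the flow: 1.6 sin θ = 0.8.
sin θ = 0.8 / 1.6 = 0.5000.
θ = arcsin(0.5000) = 30.000°.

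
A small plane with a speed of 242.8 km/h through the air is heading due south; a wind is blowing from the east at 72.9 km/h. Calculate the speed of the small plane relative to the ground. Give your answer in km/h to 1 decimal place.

253.5 km/h

Taking east as x and north as y: velocity relative to the air = (0.000, -242.800) km/h; the air relative to ground = (-72.900, 0.000) km/h.
Velocity relative to ground = (0.000, -242.800) + (-72.900, 0.000) = (-72.900, -242.800) km/h.
Speed = |(-72.900, -242.800)| = 253.508 km/h.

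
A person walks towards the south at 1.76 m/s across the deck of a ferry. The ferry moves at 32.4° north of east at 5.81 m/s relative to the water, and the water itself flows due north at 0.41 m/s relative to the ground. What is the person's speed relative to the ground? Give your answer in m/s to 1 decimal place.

5.2 m/s

In east/north components (m/s): person relative to ferry = (0.000, -1.760); ferry relative to water = (4.906, 3.113); water relative to ground = (0.000, 0.410).
Sum = (4.906, 1.763) m/s.
Speed = |(4.906, 1.763)| = 5.213 m/s.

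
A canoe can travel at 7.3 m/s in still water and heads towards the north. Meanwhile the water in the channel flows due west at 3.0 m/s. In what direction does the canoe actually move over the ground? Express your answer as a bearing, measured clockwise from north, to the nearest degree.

338°

Taking east as x and north as y: velocity relative to the water = (0.000, 7.300) m/s; the water relative to ground = (-3.000, 0.000) m/s.
Velocity relative to ground = (0.000, 7.300) + (-3.000, 0.000) = (-3.000, 7.300) m/s.
Bearing = atan2(-3.00, 7.30) = 337.66° clockwise from north.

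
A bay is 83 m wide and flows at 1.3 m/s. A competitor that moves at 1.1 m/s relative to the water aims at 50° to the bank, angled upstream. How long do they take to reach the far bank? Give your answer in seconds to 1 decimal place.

The component of the competitor's velocity perpendicular to the bank is 1.1 × sin 50° = 0.843 m/s.
Only the cross-stream component determines the crossing time; the current contributes nothing perpendicular to the bank.
Time = 83 / 0.843 = 98.499 s.

98.5 s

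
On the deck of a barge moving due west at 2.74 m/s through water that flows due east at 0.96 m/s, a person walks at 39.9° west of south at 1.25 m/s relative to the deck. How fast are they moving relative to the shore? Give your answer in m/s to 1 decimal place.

2.8 m/s

In east/north components (m/s): person relative to barge = (-0.802, -0.959); barge relative to water = (-2.740, 0.000); water relative to ground = (0.960, 0.000).
Sum = (-2.582, -0.959) m/s.
Speed = |(-2.582, -0.959)| = 2.754 m/s.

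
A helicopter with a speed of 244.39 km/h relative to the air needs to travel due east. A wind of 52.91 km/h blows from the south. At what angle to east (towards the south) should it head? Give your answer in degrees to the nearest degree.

The wind pushes perpendicular to the desired track; the heading must have a component into the wind equal to 52.91 km/h: 244.39 sin θ = 52.91.
sin θ = 0.2165, so θ = 12.503°.

13°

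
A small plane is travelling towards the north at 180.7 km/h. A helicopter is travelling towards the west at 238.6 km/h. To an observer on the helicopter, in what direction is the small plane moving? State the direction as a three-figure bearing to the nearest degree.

Taking east as x and north as y: small plane velocity = (0.000, 180.700) km/h; helicopter velocity = (-238.600, 0.000) km/h.
Velocity of small plane relative to helicopter = (0.000, 180.700) − (-238.600, 0.000) = (238.600, 180.700) km/h.
Bearing = atan2(238.60, 180.70) = 52.86° clockwise from north.

053°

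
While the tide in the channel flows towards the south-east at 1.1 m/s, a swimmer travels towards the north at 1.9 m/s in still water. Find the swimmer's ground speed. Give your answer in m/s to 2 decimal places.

Taking east as x and north as y: velocity relative to the water = (0.000, 1.900) m/s; the water relative to ground = (0.778, -0.778) m/s.
Velocity relative to ground = (0.000, 1.900) + (0.778, -0.778) = (0.778, 1.122) m/s.
Speed = |(0.778, 1.122)| = 1.365 m/s.

1.37 m/s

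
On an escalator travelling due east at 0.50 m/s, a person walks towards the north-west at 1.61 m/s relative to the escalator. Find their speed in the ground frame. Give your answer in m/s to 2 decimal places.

1.31 m/s

Taking east as x and north as y: escalator velocity = (0.500, 0.000) m/s; person velocity relative to escalator = (-1.138, 1.138) m/s.
Velocity relative to ground = (0.500, 0.000) + (-1.138, 1.138) = (-0.638, 1.138) m/s.
Speed = |(-0.638, 1.138)| = 1.305 m/s.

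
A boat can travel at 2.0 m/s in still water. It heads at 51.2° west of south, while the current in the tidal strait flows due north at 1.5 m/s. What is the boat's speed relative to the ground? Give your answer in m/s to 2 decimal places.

Taking east as x and north as y: velocity relative to the water = (-1.559, -1.253) m/s; the water relative to ground = (0.000, 1.500) m/s.
Velocity relative to ground = (-1.559, -1.253) + (0.000, 1.500) = (-1.559, 0.247) m/s.
Speed = |(-1.559, 0.247)| = 1.578 m/s.

1.58 m/s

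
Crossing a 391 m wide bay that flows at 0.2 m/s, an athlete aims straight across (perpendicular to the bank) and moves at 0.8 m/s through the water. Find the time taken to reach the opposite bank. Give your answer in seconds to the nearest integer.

489 s

The component of the athlete's velocity perpendicular to the bank is 0.8 m/s.
The flow acts along the bank and has no component across it.
Time = 391 / 0.800 = 488.750 s.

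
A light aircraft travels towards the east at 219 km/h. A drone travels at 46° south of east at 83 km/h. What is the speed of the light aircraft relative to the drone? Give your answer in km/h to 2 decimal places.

Taking east as x and north as y: light aircraft velocity = (219.000, 0.000) km/h; drone velocity = (57.657, -59.705) km/h.
Velocity of light aircraft relative to drone = (219.000, 0.000) − (57.657, -59.705) = (161.343, 59.705) km/h.
Magnitude = |(161.343, 59.705)| = 172.036 km/h.

172.04 km/h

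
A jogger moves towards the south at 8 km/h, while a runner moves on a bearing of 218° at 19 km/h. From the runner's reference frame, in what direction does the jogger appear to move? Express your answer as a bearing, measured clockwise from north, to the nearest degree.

059°

Taking east as x and north as y: jogger velocity = (0.000, -8.000) km/h; runner velocity = (-11.698, -14.972) km/h.
Velocity of jogger relative to runner = (0.000, -8.000) − (-11.698, -14.972) = (11.698, 6.972) km/h.
Bearing = atan2(11.70, 6.97) = 59.20° clockwise from north.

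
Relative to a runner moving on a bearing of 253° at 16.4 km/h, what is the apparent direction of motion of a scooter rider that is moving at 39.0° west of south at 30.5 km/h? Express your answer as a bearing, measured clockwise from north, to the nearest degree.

Taking east as x and north as y: scooter rider velocity = (-19.194, -23.703) km/h; runner velocity = (-15.683, -4.795) km/h.
Velocity of scooter rider relative to runner = (-19.194, -23.703) − (-15.683, -4.795) = (-3.511, -18.908) km/h.
Bearing = atan2(-3.51, -18.91) = 190.52° clockwise from north.

191°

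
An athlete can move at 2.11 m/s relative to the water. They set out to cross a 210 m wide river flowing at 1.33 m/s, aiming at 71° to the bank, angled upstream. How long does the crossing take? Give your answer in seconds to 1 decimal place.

The component of the athlete's velocity perpendicular to the bank is 2.11 × sin 71° = 1.995 m/s.
Only the cross-stream component determines the crossing time; the current contributes nothing perpendicular to the bank.
Time = 210 / 1.995 = 105.261 s.

105.3 s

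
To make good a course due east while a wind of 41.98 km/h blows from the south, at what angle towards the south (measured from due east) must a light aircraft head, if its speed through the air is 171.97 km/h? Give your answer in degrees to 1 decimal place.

14.1°

The wind pushes perpendicular to the desired track; the heading must have a component into the wind equal to 41.98 km/h: 171.97 sin θ = 41.98.
sin θ = 0.2441, so θ = 14.129°.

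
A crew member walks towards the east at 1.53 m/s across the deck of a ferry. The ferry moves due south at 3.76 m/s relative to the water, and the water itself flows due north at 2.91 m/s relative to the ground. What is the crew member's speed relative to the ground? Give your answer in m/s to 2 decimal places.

1.75 m/s

In east/north components (m/s): crew member relative to ferry = (1.530, 0.000); ferry relative to water = (0.000, -3.760); water relative to ground = (0.000, 2.910).
Sum = (1.530, -0.850) m/s.
Speed = |(1.530, -0.850)| = 1.750 m/s.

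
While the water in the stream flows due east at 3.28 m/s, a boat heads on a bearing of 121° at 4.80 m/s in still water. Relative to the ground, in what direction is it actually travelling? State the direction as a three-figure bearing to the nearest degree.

Taking east as x and north as y: velocity relative to the water = (4.114, -2.472) m/s; the water relative to ground = (3.280, 0.000) m/s.
Velocity relative to ground = (4.114, -2.472) + (3.280, 0.000) = (7.394, -2.472) m/s.
Bearing = atan2(7.39, -2.47) = 108.49° clockwise from north.

108°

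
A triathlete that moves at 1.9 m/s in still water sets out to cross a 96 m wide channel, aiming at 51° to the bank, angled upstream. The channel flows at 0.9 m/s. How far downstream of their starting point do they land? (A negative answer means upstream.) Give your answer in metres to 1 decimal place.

Perpendicular speed = 1.477 m/s; crossing time = 96 / 1.477 = 65.015 s.
Net downstream speed = -0.296 m/s.
Drift = -0.296 × 65.015 = -19.226 m (upstream).

-19.2 m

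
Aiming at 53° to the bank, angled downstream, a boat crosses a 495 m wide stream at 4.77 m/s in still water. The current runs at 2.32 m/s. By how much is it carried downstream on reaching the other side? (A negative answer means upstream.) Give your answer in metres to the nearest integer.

674 m

Perpendicular speed = 3.809 m/s; crossing time = 495 / 3.809 = 129.939 s.
Net downstream speed = 5.191 m/s.
Drift = 5.191 × 129.939 = 674.467 m (downstream).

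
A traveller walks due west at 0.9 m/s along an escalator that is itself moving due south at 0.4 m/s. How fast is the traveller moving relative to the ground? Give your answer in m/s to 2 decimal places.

Taking east as x and north as y: escalator velocity = (0.000, -0.400) m/s; traveller velocity relative to escalator = (-0.900, 0.000) m/s.
Velocity relative to ground = (0.000, -0.400) + (-0.900, 0.000) = (-0.900, -0.400) m/s.
Speed = |(-0.900, -0.400)| = 0.985 m/s.

0.98 m/s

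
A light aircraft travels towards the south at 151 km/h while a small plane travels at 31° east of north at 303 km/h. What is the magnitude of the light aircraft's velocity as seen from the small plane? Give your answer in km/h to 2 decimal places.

439.37 km/h

Taking east as x and north as y: light aircraft velocity = (0.000, -151.000) km/h; small plane velocity = (156.057, 259.722) km/h.
Velocity of light aircraft relative to small plane = (0.000, -151.000) − (156.057, 259.722) = (-156.057, -410.722) km/h.
Magnitude = |(-156.057, -410.722)| = 439.370 km/h.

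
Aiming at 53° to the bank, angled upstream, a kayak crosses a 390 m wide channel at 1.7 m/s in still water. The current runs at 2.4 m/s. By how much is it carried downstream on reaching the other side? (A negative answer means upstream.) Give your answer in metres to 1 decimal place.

395.5 m

Perpendicular speed = 1.358 m/s; crossing time = 390 / 1.358 = 287.255 s.
Net downstream speed = 1.377 m/s.
Drift = 1.377 × 287.255 = 395.525 m (downstream).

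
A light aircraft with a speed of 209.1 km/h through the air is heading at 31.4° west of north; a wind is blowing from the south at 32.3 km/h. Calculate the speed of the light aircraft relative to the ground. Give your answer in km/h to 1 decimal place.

237.3 km/h

Taking east as x and north as y: velocity relative to the air = (-108.943, 178.477) km/h; the air relative to ground = (0.000, 32.300) km/h.
Velocity relative to ground = (-108.943, 178.477) + (0.000, 32.300) = (-108.943, 210.777) km/h.
Speed = |(-108.943, 210.777)| = 237.267 km/h.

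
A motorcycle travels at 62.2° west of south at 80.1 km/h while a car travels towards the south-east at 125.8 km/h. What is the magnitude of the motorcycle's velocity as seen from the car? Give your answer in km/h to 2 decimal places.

167.93 km/h

Taking east as x and north as y: motorcycle velocity = (-70.855, -37.358) km/h; car velocity = (88.954, -88.954) km/h.
Velocity of motorcycle relative to car = (-70.855, -37.358) − (88.954, -88.954) = (-159.809, 51.596) km/h.
Magnitude = |(-159.809, 51.596)| = 167.932 km/h.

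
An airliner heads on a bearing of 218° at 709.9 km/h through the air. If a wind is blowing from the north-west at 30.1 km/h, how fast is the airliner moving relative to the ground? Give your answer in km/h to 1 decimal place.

Taking east as x and north as y: velocity relative to the air = (-437.058, -559.409) km/h; the air relative to ground = (21.284, -21.284) km/h.
Velocity relative to ground = (-437.058, -559.409) + (21.284, -21.284) = (-415.774, -580.693) km/h.
Speed = |(-415.774, -580.693)| = 714.193 km/h.

714.2 km/h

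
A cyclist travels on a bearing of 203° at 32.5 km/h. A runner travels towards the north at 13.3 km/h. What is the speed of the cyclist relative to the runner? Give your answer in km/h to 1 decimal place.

Taking east as x and north as y: cyclist velocity = (-12.699, -29.916) km/h; runner velocity = (0.000, 13.300) km/h.
Velocity of cyclist relative to runner = (-12.699, -29.916) − (0.000, 13.300) = (-12.699, -43.216) km/h.
Magnitude = |(-12.699, -43.216)| = 45.043 km/h.

45.0 km/h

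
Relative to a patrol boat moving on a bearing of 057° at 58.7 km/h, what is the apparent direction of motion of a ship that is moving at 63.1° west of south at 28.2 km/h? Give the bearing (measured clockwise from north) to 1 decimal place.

Taking east as x and north as y: ship velocity = (-25.149, -12.759) km/h; patrol boat velocity = (49.230, 31.970) km/h.
Velocity of ship relative to patrol boat = (-25.149, -12.759) − (49.230, 31.970) = (-74.379, -44.729) km/h.
Bearing = atan2(-74.38, -44.73) = 238.98° clockwise from north.

239.0°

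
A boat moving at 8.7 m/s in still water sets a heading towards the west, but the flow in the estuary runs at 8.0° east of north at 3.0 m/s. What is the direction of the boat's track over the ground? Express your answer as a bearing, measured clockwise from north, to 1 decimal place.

Taking east as x and north as y: velocity relative to the water = (-8.700, 0.000) m/s; the water relative to ground = (0.418, 2.971) m/s.
Velocity relative to ground = (-8.700, 0.000) + (0.418, 2.971) = (-8.282, 2.971) m/s.
Bearing = atan2(-8.28, 2.97) = 289.73° clockwise from north.

289.7°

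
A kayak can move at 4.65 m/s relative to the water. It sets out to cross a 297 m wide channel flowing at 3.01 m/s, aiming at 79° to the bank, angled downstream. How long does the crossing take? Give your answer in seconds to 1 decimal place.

65.1 s

The component of the kayak's velocity perpendicular to the bank is 4.65 × sin 79° = 4.565 m/s.
The current is parallel to the bank, so it does not affect the crossing time.
Time = 297 / 4.565 = 65.066 s.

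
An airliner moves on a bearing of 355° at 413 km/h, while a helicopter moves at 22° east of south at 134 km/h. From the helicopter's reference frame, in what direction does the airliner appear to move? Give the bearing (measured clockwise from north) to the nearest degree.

Taking east as x and north as y: airliner velocity = (-35.995, 411.428) km/h; helicopter velocity = (50.197, -124.243) km/h.
Velocity of airliner relative to helicopter = (-35.995, 411.428) − (50.197, -124.243) = (-86.193, 535.671) km/h.
Bearing = atan2(-86.19, 535.67) = 350.86° clockwise from north.

351°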